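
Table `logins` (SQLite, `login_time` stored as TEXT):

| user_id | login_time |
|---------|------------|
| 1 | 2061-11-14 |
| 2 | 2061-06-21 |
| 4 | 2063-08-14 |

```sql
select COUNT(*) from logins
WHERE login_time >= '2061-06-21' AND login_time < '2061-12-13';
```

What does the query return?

Rows in [2061-06-21, 2061-12-13): 2061-11-14, 2061-06-21 → 2 rows.

2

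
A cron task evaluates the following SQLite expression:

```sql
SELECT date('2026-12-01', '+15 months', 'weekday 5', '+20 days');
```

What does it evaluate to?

Adding +15 months to 2026-12-01 gives 2028-03-01.
`weekday 5` advances to the next Friday; 2028-03-01 is a Wednesday, so it moves forward to 2028-03-03.
Advancing 20 more days within March lands on 2028-03-23.

2028-03-23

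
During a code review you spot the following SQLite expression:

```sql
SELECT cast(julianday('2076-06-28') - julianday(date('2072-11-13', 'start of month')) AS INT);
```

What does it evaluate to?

1335

`start of month` rewinds 2072-11-13 to 2072-11-01.
29 days remain in November 2072 after the 1st (30 − 1).
Full months from December 2072 through May 2076 contribute their day counts.
Then 28 days into June 2076.
Total: 29 + 31 + 31 + 28 + 31 + 30 + 31 + 30 + 31 + 31 + 30 + 31 + 30 + 31 + 31 + 28 + 31 + 30 + 31 + 30 + 31 + 31 + 30 + 31 + 30 + 31 + 31 + 28 + 31 + 30 + 31 + 30 + 31 + 31 + 30 + 31 + 30 + 31 + 31 + 29 + 31 + 30 + 31 + 28 = 1335.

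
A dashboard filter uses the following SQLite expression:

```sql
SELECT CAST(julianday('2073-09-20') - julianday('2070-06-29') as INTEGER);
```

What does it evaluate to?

1179

1 day remains in June 2070 after the 29th (30 − 29).
Full months from July 2070 through August 2073 contribute their day counts.
Then 20 days into September 2073.
Total: 1 + 31 + 31 + 30 + 31 + 30 + 31 + 31 + 28 + 31 + 30 + 31 + 30 + 31 + 31 + 30 + 31 + 30 + 31 + 31 + 29 + 31 + 30 + 31 + 30 + 31 + 31 + 30 + 31 + 30 + 31 + 31 + 28 + 31 + 30 + 31 + 30 + 31 + 31 + 20 = 1179.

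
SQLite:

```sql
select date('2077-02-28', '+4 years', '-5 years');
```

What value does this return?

Adding +4 years to 2077-02-28 gives 2081-02-28.
Adding -5 years to 2081-02-28 gives 2076-02-28.

2076-02-28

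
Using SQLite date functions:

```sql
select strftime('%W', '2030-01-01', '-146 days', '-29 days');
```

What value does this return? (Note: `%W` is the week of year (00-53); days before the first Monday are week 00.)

28

First apply '-146 days', '-29 days': 2030-01-01 → 2029-07-10.
2029-07-10 is a Tuesday. SQLite's %W counts Mondays since the year started; the result is 28.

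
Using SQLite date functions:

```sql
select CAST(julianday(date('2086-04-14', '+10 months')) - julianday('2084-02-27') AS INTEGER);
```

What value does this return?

Adding +10 months to 2086-04-14 gives 2087-02-14.
2 days remain in February 2084 after the 27th (29 − 27).
Full months from March 2084 through January 2087 contribute their day counts.
Then 14 days into February 2087.
Total: 2 + 31 + 30 + 31 + 30 + 31 + 31 + 30 + 31 + 30 + 31 + 31 + 28 + 31 + 30 + 31 + 30 + 31 + 31 + 30 + 31 + 30 + 31 + 31 + 28 + 31 + 30 + 31 + 30 + 31 + 31 + 30 + 31 + 30 + 31 + 31 + 14 = 1083.

1083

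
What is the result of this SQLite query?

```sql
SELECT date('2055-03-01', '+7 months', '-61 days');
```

2055-08-01

Adding +7 months to 2055-03-01 gives 2055-10-01.
Applying '-61 days' to 2055-10-01: counting 61 days back gives 2055-08-01.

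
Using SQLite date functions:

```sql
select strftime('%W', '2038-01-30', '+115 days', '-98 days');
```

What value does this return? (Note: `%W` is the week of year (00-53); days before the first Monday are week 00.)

First apply '+115 days', '-98 days': 2038-01-30 → 2038-02-16.
2038-02-16 is a Tuesday. SQLite's %W counts Mondays since the year started; the result is 07.

07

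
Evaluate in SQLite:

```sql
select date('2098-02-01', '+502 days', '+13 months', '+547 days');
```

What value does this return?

2102-01-16

Applying '+502 days' to 2098-02-01: counting 502 days forward gives 2099-06-18.
Adding +13 months to 2099-06-18 gives 2100-07-18.
Applying '+547 days' to 2100-07-18: counting 547 days forward gives 2102-01-16.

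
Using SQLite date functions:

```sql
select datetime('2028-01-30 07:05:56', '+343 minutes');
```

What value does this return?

343 minutes = 5h 43m; +343 minutes from 2028-01-30 07:05:56 is 2028-01-30 12:48:56.

2028-01-30 12:48:56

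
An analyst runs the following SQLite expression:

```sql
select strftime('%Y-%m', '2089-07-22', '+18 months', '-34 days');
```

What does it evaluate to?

First apply '+18 months', '-34 days': 2089-07-22 → 2090-12-19.
`%Y-%m` extracts the year-month: 2090-12.

2090-12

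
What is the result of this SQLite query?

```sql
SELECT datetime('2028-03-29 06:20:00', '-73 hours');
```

2028-03-26 05:20:00

-73 hours from 2028-03-29 06:20:00 is 2028-03-26 05:20:00 (crosses midnight).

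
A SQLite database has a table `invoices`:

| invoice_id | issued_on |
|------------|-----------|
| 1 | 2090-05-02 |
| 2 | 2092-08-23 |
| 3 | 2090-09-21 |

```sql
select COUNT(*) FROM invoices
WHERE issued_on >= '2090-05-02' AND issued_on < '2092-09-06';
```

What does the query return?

Rows in [2090-05-02, 2092-09-06): 2090-05-02, 2092-08-23, 2090-09-21 → 3 rows.

3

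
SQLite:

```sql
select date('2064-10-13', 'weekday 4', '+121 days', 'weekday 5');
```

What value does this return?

`weekday 4` advances to the next Thursday; 2064-10-13 is a Monday, so it moves forward to 2064-10-16.
Applying '+121 days' to 2064-10-16: counting 121 days forward gives 2065-02-14.
`weekday 5` advances to the next Friday; 2065-02-14 is a Saturday, so it moves forward to 2065-02-20.

2065-02-20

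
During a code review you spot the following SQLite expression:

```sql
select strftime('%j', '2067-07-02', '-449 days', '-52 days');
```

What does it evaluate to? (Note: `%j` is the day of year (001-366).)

First apply '-449 days', '-52 days': 2067-07-02 → 2066-02-16.
Day-of-year for 2066-02-16: days since 2066-01-01 inclusive = 47, zero-padded to 047.

047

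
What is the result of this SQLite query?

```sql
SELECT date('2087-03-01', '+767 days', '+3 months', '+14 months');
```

2090-09-06

Applying '+767 days' to 2087-03-01: counting 767 days forward gives 2089-04-06.
Adding +3 months to 2089-04-06 gives 2089-07-06.
Adding +14 months to 2089-07-06 gives 2090-09-06.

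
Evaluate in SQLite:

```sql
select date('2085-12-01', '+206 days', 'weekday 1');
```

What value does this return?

Applying '+206 days' to 2085-12-01: counting 206 days forward gives 2086-06-25.
`weekday 1` advances to the next Monday; 2086-06-25 is a Tuesday, so it moves forward to 2086-07-01.

2086-07-01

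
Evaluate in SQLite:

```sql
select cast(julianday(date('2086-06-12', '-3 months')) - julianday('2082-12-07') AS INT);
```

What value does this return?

1191

Adding -3 months to 2086-06-12 gives 2086-03-12.
24 days remain in December 2082 after the 7th (31 − 7).
Full months from January 2083 through February 2086 contribute their day counts.
Then 12 days into March 2086.
Total: 24 + 31 + 28 + 31 + 30 + 31 + 30 + 31 + 31 + 30 + 31 + 30 + 31 + 31 + 29 + 31 + 30 + 31 + 30 + 31 + 31 + 30 + 31 + 30 + 31 + 31 + 28 + 31 + 30 + 31 + 30 + 31 + 31 + 30 + 31 + 30 + 31 + 31 + 28 + 12 = 1191.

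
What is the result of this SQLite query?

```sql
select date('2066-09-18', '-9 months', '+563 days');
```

2067-07-04

Adding -9 months to 2066-09-18 gives 2065-12-18.
Applying '+563 days' to 2065-12-18: counting 563 days forward gives 2067-07-04.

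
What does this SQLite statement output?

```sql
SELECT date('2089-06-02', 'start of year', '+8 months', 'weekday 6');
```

`start of year` rewinds 2089-06-02 to 2089-01-01.
Adding +8 months to 2089-01-01 gives 2089-09-01.
`weekday 6` advances to the next Saturday; 2089-09-01 is a Thursday, so it moves forward to 2089-09-03.

2089-09-03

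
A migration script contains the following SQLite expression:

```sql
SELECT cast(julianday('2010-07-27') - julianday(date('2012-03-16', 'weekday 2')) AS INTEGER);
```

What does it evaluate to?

`weekday 2` advances to the next Tuesday; 2012-03-16 is a Friday, so it moves forward to 2012-03-20.
4 days remain in July 2010 after the 27th (31 − 27).
Full months from August 2010 through February 2012 contribute their day counts.
Then 20 days into March 2012.
Total: 4 + 31 + 30 + 31 + 30 + 31 + 31 + 28 + 31 + 30 + 31 + 30 + 31 + 31 + 30 + 31 + 30 + 31 + 31 + 29 + 20 = 602.
The subtraction is earlier − later, so the result is −602 → -602.

-602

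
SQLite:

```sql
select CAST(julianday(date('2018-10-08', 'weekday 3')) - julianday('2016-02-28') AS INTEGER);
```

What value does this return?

955

`weekday 3` advances to the next Wednesday; 2018-10-08 is a Monday, so it moves forward to 2018-10-10.
1 day remains in February 2016 after the 28th (29 − 28).
Full months from March 2016 through September 2018 contribute their day counts.
Then 10 days into October 2018.
Total: 1 + 31 + 30 + 31 + 30 + 31 + 31 + 30 + 31 + 30 + 31 + 31 + 28 + 31 + 30 + 31 + 30 + 31 + 31 + 30 + 31 + 30 + 31 + 31 + 28 + 31 + 30 + 31 + 30 + 31 + 31 + 30 + 10 = 955.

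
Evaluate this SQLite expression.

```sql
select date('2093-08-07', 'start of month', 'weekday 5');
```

`start of month` rewinds 2093-08-07 to 2093-08-01.
`weekday 5` advances to the next Friday; 2093-08-01 is a Saturday, so it moves forward to 2093-08-07.

2093-08-07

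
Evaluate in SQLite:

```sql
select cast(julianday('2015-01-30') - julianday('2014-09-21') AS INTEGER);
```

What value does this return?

9 days remain in September 2014 after the 21st (30 − 21).
October 2014: 31 days.
November 2014: 30 days.
December 2014: 31 days.
Then 30 days into January 2015.
Total: 9 + 31 + 30 + 31 + 30 = 131.

131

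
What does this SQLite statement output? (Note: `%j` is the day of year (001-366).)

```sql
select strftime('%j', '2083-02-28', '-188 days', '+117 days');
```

First apply '-188 days', '+117 days': 2083-02-28 → 2082-12-19.
Day-of-year for 2082-12-19: days since 2082-01-01 inclusive = 353, zero-padded to 353.

353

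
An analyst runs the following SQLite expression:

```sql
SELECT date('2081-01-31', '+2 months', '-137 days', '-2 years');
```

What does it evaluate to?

Adding +2 months to 2081-01-31 gives 2081-03-31.
Applying '-137 days' to 2081-03-31: counting 137 days back gives 2080-11-14.
Adding -2 years to 2080-11-14 gives 2078-11-14.

2078-11-14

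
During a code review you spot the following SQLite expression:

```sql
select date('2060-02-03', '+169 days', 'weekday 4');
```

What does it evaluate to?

2060-07-22

Applying '+169 days' to 2060-02-03: counting 169 days forward gives 2060-07-21.
`weekday 4` advances to the next Thursday; 2060-07-21 is a Wednesday, so it moves forward to 2060-07-22.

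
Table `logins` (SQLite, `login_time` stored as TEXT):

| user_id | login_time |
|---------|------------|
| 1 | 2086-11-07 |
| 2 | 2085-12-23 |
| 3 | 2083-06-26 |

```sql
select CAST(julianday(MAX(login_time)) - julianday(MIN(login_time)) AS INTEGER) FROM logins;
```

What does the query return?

MIN = 2083-06-26, MAX = 2086-11-07.
4 days remain in June 2083 after the 26th (30 − 26).
Full months from July 2083 through October 2086 contribute their day counts.
Then 7 days into November 2086.
Total: 4 + 31 + 31 + 30 + 31 + 30 + 31 + 31 + 29 + 31 + 30 + 31 + 30 + 31 + 31 + 30 + 31 + 30 + 31 + 31 + 28 + 31 + 30 + 31 + 30 + 31 + 31 + 30 + 31 + 30 + 31 + 31 + 28 + 31 + 30 + 31 + 30 + 31 + 31 + 30 + 31 + 7 = 1230.

1230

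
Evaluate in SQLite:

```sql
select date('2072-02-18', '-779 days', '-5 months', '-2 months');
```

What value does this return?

2069-05-31

Applying '-779 days' to 2072-02-18: counting 779 days back gives 2069-12-31.
Adding -5 months to 2069-12-31 gives 2069-07-31.
Adding -2 months to 2069-07-31 gives 2069-05-31.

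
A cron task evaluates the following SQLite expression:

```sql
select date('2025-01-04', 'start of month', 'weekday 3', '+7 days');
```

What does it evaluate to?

2025-01-08

`start of month` rewinds 2025-01-04 to 2025-01-01.
`weekday 3` advances to the next Wednesday; 2025-01-01 is already a Wednesday, so it stays at 2025-01-01.
Advancing 7 more days within January lands on 2025-01-08.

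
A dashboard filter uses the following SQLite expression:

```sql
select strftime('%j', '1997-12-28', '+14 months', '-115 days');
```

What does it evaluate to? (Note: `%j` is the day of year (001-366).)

309

First apply '+14 months', '-115 days': 1997-12-28 → 1998-11-05.
Day-of-year for 1998-11-05: days since 1998-01-01 inclusive = 309, zero-padded to 309.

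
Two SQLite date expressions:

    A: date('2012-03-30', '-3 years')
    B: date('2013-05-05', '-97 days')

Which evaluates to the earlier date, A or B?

A = 2009-03-30.
B = 2013-01-28.
A is earlier.

A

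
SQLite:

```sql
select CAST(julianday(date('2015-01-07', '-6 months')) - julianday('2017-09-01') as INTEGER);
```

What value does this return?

-1152

Adding -6 months to 2015-01-07 gives 2014-07-07.
24 days remain in July 2014 after the 7th (31 − 7).
Full months from August 2014 through August 2017 contribute their day counts.
Then 1 day into September 2017.
Total: 24 + 31 + 30 + 31 + 30 + 31 + 31 + 28 + 31 + 30 + 31 + 30 + 31 + 31 + 30 + 31 + 30 + 31 + 31 + 29 + 31 + 30 + 31 + 30 + 31 + 31 + 30 + 31 + 30 + 31 + 31 + 28 + 31 + 30 + 31 + 30 + 31 + 31 + 1 = 1152.
The subtraction is earlier − later, so the result is −1152 → -1152.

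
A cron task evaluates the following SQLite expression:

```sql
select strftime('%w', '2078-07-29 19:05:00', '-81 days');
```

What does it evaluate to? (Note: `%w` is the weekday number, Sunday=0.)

First apply '-81 days': 2078-07-29 19:05:00 → 2078-05-09 19:05:00.
2078-05-09 is a Monday; with Sunday=0 that is 1.

1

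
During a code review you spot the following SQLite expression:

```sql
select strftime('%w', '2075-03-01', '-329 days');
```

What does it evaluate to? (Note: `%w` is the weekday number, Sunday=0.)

First apply '-329 days': 2075-03-01 → 2074-04-06.
2074-04-06 is a Friday; with Sunday=0 that is 5.

5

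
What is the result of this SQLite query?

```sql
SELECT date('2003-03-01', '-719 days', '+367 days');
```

2002-03-14

Applying '-719 days' to 2003-03-01: counting 719 days back gives 2001-03-12.
Applying '+367 days' to 2001-03-12: counting 367 days forward gives 2002-03-14.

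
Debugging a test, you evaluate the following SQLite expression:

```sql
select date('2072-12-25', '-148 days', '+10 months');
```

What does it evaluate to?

2073-05-30

Applying '-148 days' to 2072-12-25: counting 148 days back gives 2072-07-30.
Adding +10 months to 2072-07-30 gives 2073-05-30.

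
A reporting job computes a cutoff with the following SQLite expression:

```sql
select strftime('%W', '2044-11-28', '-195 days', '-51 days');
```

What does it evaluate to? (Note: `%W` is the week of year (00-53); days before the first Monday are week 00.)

12

First apply '-195 days', '-51 days': 2044-11-28 → 2044-03-27.
2044-03-27 is a Sunday. SQLite's %W counts Mondays since the year started; the result is 12.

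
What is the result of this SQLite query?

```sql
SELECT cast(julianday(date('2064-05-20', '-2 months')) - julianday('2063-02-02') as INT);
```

Adding -2 months to 2064-05-20 gives 2064-03-20.
26 days remain in February 2063 after the 2nd (28 − 2).
Full months from March 2063 through February 2064 contribute their day counts.
Then 20 days into March 2064.
Total: 26 + 31 + 30 + 31 + 30 + 31 + 31 + 30 + 31 + 30 + 31 + 31 + 29 + 20 = 412.

412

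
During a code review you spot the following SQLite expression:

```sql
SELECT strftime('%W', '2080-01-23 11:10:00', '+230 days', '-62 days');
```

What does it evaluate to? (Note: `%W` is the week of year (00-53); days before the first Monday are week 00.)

28

First apply '+230 days', '-62 days': 2080-01-23 11:10:00 → 2080-07-09 11:10:00.
2080-07-09 is a Tuesday. SQLite's %W counts Mondays since the year started; the result is 28.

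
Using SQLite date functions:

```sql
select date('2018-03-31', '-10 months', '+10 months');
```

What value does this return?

Adding -10 months to 2018-03-31 gives 2017-05-31.
Adding +10 months to 2017-05-31 gives 2018-03-31.

2018-03-31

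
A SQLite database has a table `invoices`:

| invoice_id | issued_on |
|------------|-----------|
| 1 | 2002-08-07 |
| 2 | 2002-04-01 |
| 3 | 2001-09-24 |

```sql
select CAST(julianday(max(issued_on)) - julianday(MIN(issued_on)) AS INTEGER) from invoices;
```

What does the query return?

MIN = 2001-09-24, MAX = 2002-08-07.
6 days remain in September 2001 after the 24th (30 − 24).
Full months from October 2001 through July 2002 contribute their day counts.
Then 7 days into August 2002.
Total: 6 + 31 + 30 + 31 + 31 + 28 + 31 + 30 + 31 + 30 + 31 + 7 = 317.

317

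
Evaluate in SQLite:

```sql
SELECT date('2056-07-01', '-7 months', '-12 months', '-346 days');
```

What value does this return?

Adding -7 months to 2056-07-01 gives 2055-12-01.
Adding -12 months to 2055-12-01 gives 2054-12-01.
Applying '-346 days' to 2054-12-01: counting 346 days back gives 2053-12-20.

2053-12-20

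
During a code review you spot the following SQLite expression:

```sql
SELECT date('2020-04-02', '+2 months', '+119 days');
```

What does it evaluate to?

Adding +2 months to 2020-04-02 gives 2020-06-02.
Applying '+119 days' to 2020-06-02: counting 119 days forward gives 2020-09-29.

2020-09-29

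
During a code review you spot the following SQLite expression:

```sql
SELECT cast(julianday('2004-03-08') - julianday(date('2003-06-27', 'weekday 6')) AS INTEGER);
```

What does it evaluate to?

254

`weekday 6` advances to the next Saturday; 2003-06-27 is a Friday, so it moves forward to 2003-06-28.
2 days remain in June 2003 after the 28th (30 − 28).
Full months from July 2003 through February 2004 contribute their day counts.
Then 8 days into March 2004.
Total: 2 + 31 + 31 + 30 + 31 + 30 + 31 + 31 + 29 + 8 = 254.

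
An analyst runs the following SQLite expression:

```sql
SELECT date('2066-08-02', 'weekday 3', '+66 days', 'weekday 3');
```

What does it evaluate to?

`weekday 3` advances to the next Wednesday; 2066-08-02 is a Monday, so it moves forward to 2066-08-04.
Applying '+66 days' to 2066-08-04: counting 66 days forward gives 2066-10-09.
`weekday 3` advances to the next Wednesday; 2066-10-09 is a Saturday, so it moves forward to 2066-10-13.

2066-10-13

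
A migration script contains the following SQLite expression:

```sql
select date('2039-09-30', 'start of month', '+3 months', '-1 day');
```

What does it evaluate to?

`start of month` rewinds 2039-09-30 to 2039-09-01.
Adding +3 months to 2039-09-01 gives 2039-12-01.
Going back 1 day from 2039-12-01 reaches 2039-11-30 (last day of November, 30 days).

2039-11-30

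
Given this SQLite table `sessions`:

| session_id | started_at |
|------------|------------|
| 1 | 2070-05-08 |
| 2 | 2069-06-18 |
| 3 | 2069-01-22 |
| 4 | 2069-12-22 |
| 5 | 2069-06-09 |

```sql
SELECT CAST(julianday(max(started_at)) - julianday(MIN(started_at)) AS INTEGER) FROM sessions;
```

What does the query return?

471

MIN = 2069-01-22, MAX = 2070-05-08.
9 days remain in January 2069 after the 22nd (31 − 22).
Full months from February 2069 through April 2070 contribute their day counts.
Then 8 days into May 2070.
Total: 9 + 28 + 31 + 30 + 31 + 30 + 31 + 31 + 30 + 31 + 30 + 31 + 31 + 28 + 31 + 30 + 8 = 471.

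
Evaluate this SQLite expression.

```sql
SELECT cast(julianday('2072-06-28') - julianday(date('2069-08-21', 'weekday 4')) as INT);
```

`weekday 4` advances to the next Thursday; 2069-08-21 is a Wednesday, so it moves forward to 2069-08-22.
9 days remain in August 2069 after the 22nd (31 − 22).
Full months from September 2069 through May 2072 contribute their day counts.
Then 28 days into June 2072.
Total: 9 + 30 + 31 + 30 + 31 + 31 + 28 + 31 + 30 + 31 + 30 + 31 + 31 + 30 + 31 + 30 + 31 + 31 + 28 + 31 + 30 + 31 + 30 + 31 + 31 + 30 + 31 + 30 + 31 + 31 + 29 + 31 + 30 + 31 + 28 = 1041.

1041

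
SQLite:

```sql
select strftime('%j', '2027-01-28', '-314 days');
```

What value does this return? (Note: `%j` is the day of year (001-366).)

First apply '-314 days': 2027-01-28 → 2026-03-20.
Day-of-year for 2026-03-20: days since 2026-01-01 inclusive = 79, zero-padded to 079.

079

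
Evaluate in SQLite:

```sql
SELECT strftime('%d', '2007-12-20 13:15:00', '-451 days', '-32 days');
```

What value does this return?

First apply '-451 days', '-32 days': 2007-12-20 13:15:00 → 2006-08-24 13:15:00.
`%d` extracts the 2-digit day of month: 24.

24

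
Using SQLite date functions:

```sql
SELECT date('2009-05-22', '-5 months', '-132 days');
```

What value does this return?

Adding -5 months to 2009-05-22 gives 2008-12-22.
Applying '-132 days' to 2008-12-22: counting 132 days back gives 2008-08-12.

2008-08-12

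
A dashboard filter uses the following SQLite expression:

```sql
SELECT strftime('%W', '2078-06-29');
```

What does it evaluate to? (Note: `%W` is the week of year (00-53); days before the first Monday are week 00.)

26

2078-06-29 is a Wednesday. SQLite's %W counts Mondays since the year started; the result is 26.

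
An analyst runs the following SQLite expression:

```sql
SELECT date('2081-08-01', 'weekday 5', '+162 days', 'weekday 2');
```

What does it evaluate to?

2082-01-13

`weekday 5` advances to the next Friday; 2081-08-01 is already a Friday, so it stays at 2081-08-01.
Applying '+162 days' to 2081-08-01: counting 162 days forward gives 2082-01-10.
`weekday 2` advances to the next Tuesday; 2082-01-10 is a Saturday, so it moves forward to 2082-01-13.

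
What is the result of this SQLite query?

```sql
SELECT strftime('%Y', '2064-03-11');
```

`%Y` extracts the 4-digit year: 2064.

2064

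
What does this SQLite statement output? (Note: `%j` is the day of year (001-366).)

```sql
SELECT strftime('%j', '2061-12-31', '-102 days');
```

263

First apply '-102 days': 2061-12-31 → 2061-09-20.
Day-of-year for 2061-09-20: days since 2061-01-01 inclusive = 263, zero-padded to 263.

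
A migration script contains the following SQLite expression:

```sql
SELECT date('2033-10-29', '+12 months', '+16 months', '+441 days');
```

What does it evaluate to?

2037-05-15

Adding +12 months to 2033-10-29 gives 2034-10-29.
Adding +16 months to 2034-10-29 gives 2036-02-29.
Applying '+441 days' to 2036-02-29: counting 441 days forward gives 2037-05-15.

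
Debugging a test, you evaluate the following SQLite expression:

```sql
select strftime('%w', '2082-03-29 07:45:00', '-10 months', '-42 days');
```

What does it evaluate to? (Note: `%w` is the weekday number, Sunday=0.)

4

First apply '-10 months', '-42 days': 2082-03-29 07:45:00 → 2081-04-17 07:45:00.
2081-04-17 is a Thursday; with Sunday=0 that is 4.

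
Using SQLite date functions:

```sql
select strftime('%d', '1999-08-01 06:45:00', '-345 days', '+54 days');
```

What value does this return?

14

First apply '-345 days', '+54 days': 1999-08-01 06:45:00 → 1998-10-14 06:45:00.
`%d` extracts the 2-digit day of month: 14.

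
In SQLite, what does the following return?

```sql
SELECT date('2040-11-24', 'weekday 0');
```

`weekday 0` advances to the next Sunday; 2040-11-24 is a Saturday, so it moves forward to 2040-11-25.

2040-11-25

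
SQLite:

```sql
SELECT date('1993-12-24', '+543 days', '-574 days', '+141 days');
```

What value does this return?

Applying '+543 days' to 1993-12-24: counting 543 days forward gives 1995-06-20.
Applying '-574 days' to 1995-06-20: counting 574 days back gives 1993-11-23.
Applying '+141 days' to 1993-11-23: counting 141 days forward gives 1994-04-13.

1994-04-13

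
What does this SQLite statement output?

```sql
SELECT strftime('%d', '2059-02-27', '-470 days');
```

First apply '-470 days': 2059-02-27 → 2057-11-14.
`%d` extracts the 2-digit day of month: 14.

14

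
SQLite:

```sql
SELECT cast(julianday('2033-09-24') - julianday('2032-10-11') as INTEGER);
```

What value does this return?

20 days remain in October 2032 after the 11th (31 − 11).
Full months from November 2032 through August 2033 contribute their day counts.
Then 24 days into September 2033.
Total: 20 + 30 + 31 + 31 + 28 + 31 + 30 + 31 + 30 + 31 + 31 + 24 = 348.

348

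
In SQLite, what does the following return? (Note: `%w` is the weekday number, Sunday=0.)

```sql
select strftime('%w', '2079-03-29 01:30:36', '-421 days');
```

First apply '-421 days': 2079-03-29 01:30:36 → 2078-02-01 01:30:36.
2078-02-01 is a Tuesday; with Sunday=0 that is 2.

2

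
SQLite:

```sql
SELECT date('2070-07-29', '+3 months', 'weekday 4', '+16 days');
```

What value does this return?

2070-11-15

Adding +3 months to 2070-07-29 gives 2070-10-29.
`weekday 4` advances to the next Thursday; 2070-10-29 is a Wednesday, so it moves forward to 2070-10-30.
October 2070 has 31 days; 1 remain after the 30th, so 2 days reach 2070-11-01.
Advancing 14 more days within November lands on 2070-11-15.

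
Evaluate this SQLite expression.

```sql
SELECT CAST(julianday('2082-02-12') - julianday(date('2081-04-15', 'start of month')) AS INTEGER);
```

`start of month` rewinds 2081-04-15 to 2081-04-01.
29 days remain in April 2081 after the 1st (30 − 1).
Full months from May 2081 through January 2082 contribute their day counts.
Then 12 days into February 2082.
Total: 29 + 31 + 30 + 31 + 31 + 30 + 31 + 30 + 31 + 31 + 12 = 317.

317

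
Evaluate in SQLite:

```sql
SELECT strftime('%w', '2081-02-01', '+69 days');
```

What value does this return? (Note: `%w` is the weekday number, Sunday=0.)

5

First apply '+69 days': 2081-02-01 → 2081-04-11.
2081-04-11 is a Friday; with Sunday=0 that is 5.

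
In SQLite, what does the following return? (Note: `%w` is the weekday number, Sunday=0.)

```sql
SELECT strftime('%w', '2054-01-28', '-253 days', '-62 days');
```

3

First apply '-253 days', '-62 days': 2054-01-28 → 2053-03-19.
2053-03-19 is a Wednesday; with Sunday=0 that is 3.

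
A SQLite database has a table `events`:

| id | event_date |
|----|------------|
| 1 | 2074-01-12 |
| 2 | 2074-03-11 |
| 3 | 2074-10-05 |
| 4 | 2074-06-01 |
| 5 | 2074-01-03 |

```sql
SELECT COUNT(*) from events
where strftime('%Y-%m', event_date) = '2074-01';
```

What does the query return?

2

Rows with year-month 2074-01: 2074-01-12, 2074-01-03 → 2.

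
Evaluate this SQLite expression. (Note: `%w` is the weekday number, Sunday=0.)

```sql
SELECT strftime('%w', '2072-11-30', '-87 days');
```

First apply '-87 days': 2072-11-30 → 2072-09-04.
2072-09-04 is a Sunday; with Sunday=0 that is 0.

0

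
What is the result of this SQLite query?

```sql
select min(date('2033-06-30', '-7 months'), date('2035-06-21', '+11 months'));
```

date('2033-06-30', '-7 months') → 2032-11-30.
date('2035-06-21', '+11 months') → 2036-05-21.
Earlier of the two is 2032-11-30.

2032-11-30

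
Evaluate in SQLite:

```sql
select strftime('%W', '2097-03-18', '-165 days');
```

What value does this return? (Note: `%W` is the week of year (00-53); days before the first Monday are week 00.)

First apply '-165 days': 2097-03-18 → 2096-10-04.
2096-10-04 is a Thursday. SQLite's %W counts Mondays since the year started; the result is 40.

40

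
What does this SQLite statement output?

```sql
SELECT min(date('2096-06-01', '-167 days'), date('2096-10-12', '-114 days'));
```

2095-12-17

date('2096-06-01', '-167 days') → 2095-12-17.
date('2096-10-12', '-114 days') → 2096-06-20.
Earlier of the two is 2095-12-17.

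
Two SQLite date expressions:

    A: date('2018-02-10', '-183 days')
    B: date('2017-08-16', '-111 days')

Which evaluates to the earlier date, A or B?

B

A = 2017-08-11.
B = 2017-04-27.
B is earlier.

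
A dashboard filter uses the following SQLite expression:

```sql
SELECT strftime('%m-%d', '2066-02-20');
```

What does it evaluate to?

`%m-%d` extracts the month-day: 02-20.

02-20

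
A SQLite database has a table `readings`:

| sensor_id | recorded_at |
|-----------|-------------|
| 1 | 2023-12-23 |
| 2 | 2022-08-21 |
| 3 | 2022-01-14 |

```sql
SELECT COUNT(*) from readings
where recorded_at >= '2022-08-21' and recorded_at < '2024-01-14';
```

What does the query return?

Rows in [2022-08-21, 2024-01-14): 2023-12-23, 2022-08-21 → 2 rows.

2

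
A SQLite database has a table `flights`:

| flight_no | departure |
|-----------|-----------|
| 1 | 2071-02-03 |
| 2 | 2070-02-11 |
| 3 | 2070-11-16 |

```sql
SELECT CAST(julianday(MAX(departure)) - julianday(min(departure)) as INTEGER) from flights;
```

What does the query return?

357

MIN = 2070-02-11, MAX = 2071-02-03.
17 days remain in February 2070 after the 11th (28 − 11).
Full months from March 2070 through January 2071 contribute their day counts.
Then 3 days into February 2071.
Total: 17 + 31 + 30 + 31 + 30 + 31 + 31 + 30 + 31 + 30 + 31 + 31 + 3 = 357.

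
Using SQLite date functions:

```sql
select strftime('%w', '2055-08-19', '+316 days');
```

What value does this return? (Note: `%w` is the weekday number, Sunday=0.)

5

First apply '+316 days': 2055-08-19 → 2056-06-30.
2056-06-30 is a Friday; with Sunday=0 that is 5.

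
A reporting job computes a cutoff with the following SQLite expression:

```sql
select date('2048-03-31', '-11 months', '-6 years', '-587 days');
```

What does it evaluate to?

2039-09-22

Adding -11 months to 2048-03-31 targets 2047-04-31. April 2047 has only 30 days, so SQLite normalizes the 1-day overflow forward to 2047-05-01.
Adding -6 years to 2047-05-01 gives 2041-05-01.
Applying '-587 days' to 2041-05-01: counting 587 days back gives 2039-09-22.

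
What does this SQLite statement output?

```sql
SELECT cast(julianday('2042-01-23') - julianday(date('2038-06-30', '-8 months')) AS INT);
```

Adding -8 months to 2038-06-30 gives 2037-10-30.
1 day remains in October 2037 after the 30th (31 − 30).
Full months from November 2037 through December 2041 contribute their day counts.
Then 23 days into January 2042.
Total: 1 + 30 + 31 + 31 + 28 + 31 + 30 + 31 + 30 + 31 + 31 + 30 + 31 + 30 + 31 + 31 + 28 + 31 + 30 + 31 + 30 + 31 + 31 + 30 + 31 + 30 + 31 + 31 + 29 + 31 + 30 + 31 + 30 + 31 + 31 + 30 + 31 + 30 + 31 + 31 + 28 + 31 + 30 + 31 + 30 + 31 + 31 + 30 + 31 + 30 + 31 + 23 = 1546.

1546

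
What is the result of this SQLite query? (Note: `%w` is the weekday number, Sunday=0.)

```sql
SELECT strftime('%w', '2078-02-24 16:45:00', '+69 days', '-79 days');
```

First apply '+69 days', '-79 days': 2078-02-24 16:45:00 → 2078-02-14 16:45:00.
2078-02-14 is a Monday; with Sunday=0 that is 1.

1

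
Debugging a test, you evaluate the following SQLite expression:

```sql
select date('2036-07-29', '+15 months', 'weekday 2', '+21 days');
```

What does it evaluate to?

Adding +15 months to 2036-07-29 gives 2037-10-29.
`weekday 2` advances to the next Tuesday; 2037-10-29 is a Thursday, so it moves forward to 2037-11-03.
Advancing 21 more days within November lands on 2037-11-24.

2037-11-24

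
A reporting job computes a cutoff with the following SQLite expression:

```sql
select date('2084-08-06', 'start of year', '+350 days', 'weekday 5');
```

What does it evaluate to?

`start of year` rewinds 2084-08-06 to 2084-01-01.
Applying '+350 days' to 2084-01-01: counting 350 days forward gives 2084-12-16.
`weekday 5` advances to the next Friday; 2084-12-16 is a Saturday, so it moves forward to 2084-12-22.

2084-12-22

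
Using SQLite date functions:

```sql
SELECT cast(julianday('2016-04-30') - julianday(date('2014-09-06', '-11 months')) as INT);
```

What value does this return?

Adding -11 months to 2014-09-06 gives 2013-10-06.
25 days remain in October 2013 after the 6th (31 − 6).
Full months from November 2013 through March 2016 contribute their day counts.
Then 30 days into April 2016.
Total: 25 + 30 + 31 + 31 + 28 + 31 + 30 + 31 + 30 + 31 + 31 + 30 + 31 + 30 + 31 + 31 + 28 + 31 + 30 + 31 + 30 + 31 + 31 + 30 + 31 + 30 + 31 + 31 + 29 + 31 + 30 = 937.

937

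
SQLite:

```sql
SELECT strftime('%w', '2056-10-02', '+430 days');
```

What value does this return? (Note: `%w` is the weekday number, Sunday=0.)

4

First apply '+430 days': 2056-10-02 → 2057-12-06.
2057-12-06 is a Thursday; with Sunday=0 that is 4.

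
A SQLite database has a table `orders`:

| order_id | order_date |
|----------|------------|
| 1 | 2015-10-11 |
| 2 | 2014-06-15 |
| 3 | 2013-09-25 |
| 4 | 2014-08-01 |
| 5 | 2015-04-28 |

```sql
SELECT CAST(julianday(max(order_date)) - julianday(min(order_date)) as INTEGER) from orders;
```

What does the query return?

746

MIN = 2013-09-25, MAX = 2015-10-11.
5 days remain in September 2013 after the 25th (30 − 25).
Full months from October 2013 through September 2015 contribute their day counts.
Then 11 days into October 2015.
Total: 5 + 31 + 30 + 31 + 31 + 28 + 31 + 30 + 31 + 30 + 31 + 31 + 30 + 31 + 30 + 31 + 31 + 28 + 31 + 30 + 31 + 30 + 31 + 31 + 30 + 11 = 746.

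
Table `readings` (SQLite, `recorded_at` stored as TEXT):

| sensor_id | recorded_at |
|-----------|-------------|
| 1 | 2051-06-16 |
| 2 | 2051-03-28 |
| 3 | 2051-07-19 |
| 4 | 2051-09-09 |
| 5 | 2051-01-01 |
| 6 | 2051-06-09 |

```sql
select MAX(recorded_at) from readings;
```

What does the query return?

MAX over {2051-01-01, 2051-03-28, 2051-06-09, 2051-06-16, 2051-07-19, 2051-09-09}.

2051-09-09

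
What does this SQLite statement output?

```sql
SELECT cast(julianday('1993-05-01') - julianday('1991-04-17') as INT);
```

745

13 days remain in April 1991 after the 17th (30 − 17).
Full months from May 1991 through April 1993 contribute their day counts.
Then 1 day into May 1993.
Total: 13 + 31 + 30 + 31 + 31 + 30 + 31 + 30 + 31 + 31 + 29 + 31 + 30 + 31 + 30 + 31 + 31 + 30 + 31 + 30 + 31 + 31 + 28 + 31 + 30 + 1 = 745.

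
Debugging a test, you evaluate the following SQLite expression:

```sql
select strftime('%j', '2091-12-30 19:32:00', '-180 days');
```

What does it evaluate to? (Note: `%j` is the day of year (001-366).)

First apply '-180 days': 2091-12-30 19:32:00 → 2091-07-03 19:32:00.
Day-of-year for 2091-07-03: days since 2091-01-01 inclusive = 184, zero-padded to 184.

184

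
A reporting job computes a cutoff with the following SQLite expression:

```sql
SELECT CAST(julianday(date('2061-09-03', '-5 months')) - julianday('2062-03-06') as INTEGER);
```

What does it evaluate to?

-337

Adding -5 months to 2061-09-03 gives 2061-04-03.
27 days remain in April 2061 after the 3rd (30 − 3).
Full months from May 2061 through February 2062 contribute their day counts.
Then 6 days into March 2062.
Total: 27 + 31 + 30 + 31 + 31 + 30 + 31 + 30 + 31 + 31 + 28 + 6 = 337.
The subtraction is earlier − later, so the result is −337 → -337.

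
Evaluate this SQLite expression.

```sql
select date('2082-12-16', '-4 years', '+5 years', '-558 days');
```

2082-06-06

Adding -4 years to 2082-12-16 gives 2078-12-16.
Adding +5 years to 2078-12-16 gives 2083-12-16.
Applying '-558 days' to 2083-12-16: counting 558 days back gives 2082-06-06.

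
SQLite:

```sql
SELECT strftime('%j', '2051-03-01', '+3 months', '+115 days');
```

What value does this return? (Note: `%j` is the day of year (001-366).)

267

First apply '+3 months', '+115 days': 2051-03-01 → 2051-09-24.
Day-of-year for 2051-09-24: days since 2051-01-01 inclusive = 267, zero-padded to 267.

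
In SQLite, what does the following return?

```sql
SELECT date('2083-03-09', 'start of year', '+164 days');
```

2083-06-14

`start of year` rewinds 2083-03-09 to 2083-01-01.
Applying '+164 days' to 2083-01-01: counting 164 days forward gives 2083-06-14.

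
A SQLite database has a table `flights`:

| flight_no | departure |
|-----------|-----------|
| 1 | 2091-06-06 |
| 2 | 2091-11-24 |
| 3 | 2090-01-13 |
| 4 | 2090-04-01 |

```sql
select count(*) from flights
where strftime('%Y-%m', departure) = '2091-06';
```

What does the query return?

Rows with year-month 2091-06: 2091-06-06 → 1.

1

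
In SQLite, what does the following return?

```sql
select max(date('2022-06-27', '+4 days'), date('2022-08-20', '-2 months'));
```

date('2022-06-27', '+4 days') → 2022-07-01.
date('2022-08-20', '-2 months') → 2022-06-20.
Later of the two is 2022-07-01.

2022-07-01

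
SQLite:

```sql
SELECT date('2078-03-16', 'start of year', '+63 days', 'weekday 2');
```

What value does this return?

2078-03-08

`start of year` rewinds 2078-03-16 to 2078-01-01.
Applying '+63 days' to 2078-01-01: counting 63 days forward gives 2078-03-05.
`weekday 2` advances to the next Tuesday; 2078-03-05 is a Saturday, so it moves forward to 2078-03-08.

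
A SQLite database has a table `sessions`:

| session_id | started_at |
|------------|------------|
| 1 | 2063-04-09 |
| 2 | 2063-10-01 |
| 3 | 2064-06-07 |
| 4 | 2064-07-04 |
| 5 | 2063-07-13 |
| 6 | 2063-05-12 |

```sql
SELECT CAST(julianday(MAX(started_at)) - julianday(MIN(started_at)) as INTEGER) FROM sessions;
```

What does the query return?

MIN = 2063-04-09, MAX = 2064-07-04.
21 days remain in April 2063 after the 9th (30 − 9).
Full months from May 2063 through June 2064 contribute their day counts.
Then 4 days into July 2064.
Total: 21 + 31 + 30 + 31 + 31 + 30 + 31 + 30 + 31 + 31 + 29 + 31 + 30 + 31 + 30 + 4 = 452.

452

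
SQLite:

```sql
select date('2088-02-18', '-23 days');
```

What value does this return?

2088-01-26

Going back 18 days from 2088-02-18 reaches 2088-01-31 (last day of January, 31 days).
Going back 5 days within January lands on 2088-01-26.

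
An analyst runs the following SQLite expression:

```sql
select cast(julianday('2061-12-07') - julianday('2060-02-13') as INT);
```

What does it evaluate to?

16 days remain in February 2060 after the 13th (29 − 13).
Full months from March 2060 through November 2061 contribute their day counts.
Then 7 days into December 2061.
Total: 16 + 31 + 30 + 31 + 30 + 31 + 31 + 30 + 31 + 30 + 31 + 31 + 28 + 31 + 30 + 31 + 30 + 31 + 31 + 30 + 31 + 30 + 7 = 663.

663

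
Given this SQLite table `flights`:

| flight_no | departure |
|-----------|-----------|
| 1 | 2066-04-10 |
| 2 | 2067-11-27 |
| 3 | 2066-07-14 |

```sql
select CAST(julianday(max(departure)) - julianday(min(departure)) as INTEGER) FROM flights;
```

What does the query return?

596

MIN = 2066-04-10, MAX = 2067-11-27.
20 days remain in April 2066 after the 10th (30 − 10).
Full months from May 2066 through October 2067 contribute their day counts.
Then 27 days into November 2067.
Total: 20 + 31 + 30 + 31 + 31 + 30 + 31 + 30 + 31 + 31 + 28 + 31 + 30 + 31 + 30 + 31 + 31 + 30 + 31 + 27 = 596.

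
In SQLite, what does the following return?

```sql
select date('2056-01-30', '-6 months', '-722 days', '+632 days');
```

2055-05-01

Adding -6 months to 2056-01-30 gives 2055-07-30.
Applying '-722 days' to 2055-07-30: counting 722 days back gives 2053-08-07.
Applying '+632 days' to 2053-08-07: counting 632 days forward gives 2055-05-01.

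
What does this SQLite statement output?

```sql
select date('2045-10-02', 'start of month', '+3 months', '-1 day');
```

`start of month` rewinds 2045-10-02 to 2045-10-01.
Adding +3 months to 2045-10-01 gives 2046-01-01.
Going back 1 day from 2046-01-01 reaches 2045-12-31 (last day of December, 31 days).

2045-12-31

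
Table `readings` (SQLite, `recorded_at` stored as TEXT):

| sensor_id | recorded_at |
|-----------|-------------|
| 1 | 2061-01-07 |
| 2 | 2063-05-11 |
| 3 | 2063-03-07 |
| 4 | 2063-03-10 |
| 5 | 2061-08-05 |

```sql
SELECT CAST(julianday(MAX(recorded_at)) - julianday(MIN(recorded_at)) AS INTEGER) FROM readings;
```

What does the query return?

854

MIN = 2061-01-07, MAX = 2063-05-11.
24 days remain in January 2061 after the 7th (31 − 7).
Full months from February 2061 through April 2063 contribute their day counts.
Then 11 days into May 2063.
Total: 24 + 28 + 31 + 30 + 31 + 30 + 31 + 31 + 30 + 31 + 30 + 31 + 31 + 28 + 31 + 30 + 31 + 30 + 31 + 31 + 30 + 31 + 30 + 31 + 31 + 28 + 31 + 30 + 11 = 854.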